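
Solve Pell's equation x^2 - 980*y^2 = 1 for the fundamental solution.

(x, y) = (51841, 1656)

First expand sqrt(980) as a continued fraction. With x_i = (sqrt(980) + m_i)/d_i and (m_0, d_0) = (0, 1): a_0 = floor(sqrt(980)) = 31, since 31^2 = 961 <= 980 < 1024 = 32^2.
Iterate m_{i+1} = d_i*a_i - m_i, d_{i+1} = (980 - m_{i+1}^2)/d_i, a_{i+1} = floor((a_0 + m_{i+1})/d_{i+1}):
  m_1 = 1*31 - 0 = 31, d_1 = (980 - 31^2)/1 = 19/1 = 19, a_1 = floor((31 + 31)/19) = 3.
  m_2 = 19*3 - 31 = 26, d_2 = (980 - 26^2)/19 = 304/19 = 16, a_2 = floor((31 + 26)/16) = 3.
  m_3 = 16*3 - 26 = 22, d_3 = (980 - 22^2)/16 = 496/16 = 31, a_3 = floor((31 + 22)/31) = 1.
  m_4 = 31*1 - 22 = 9, d_4 = (980 - 9^2)/31 = 899/31 = 29, a_4 = floor((31 + 9)/29) = 1.
  m_5 = 29*1 - 9 = 20, d_5 = (980 - 20^2)/29 = 580/29 = 20, a_5 = floor((31 + 20)/20) = 2.
  m_6 = 20*2 - 20 = 20, d_6 = (980 - 20^2)/20 = 580/20 = 29, a_6 = floor((31 + 20)/29) = 1.
  m_7 = 29*1 - 20 = 9, d_7 = (980 - 9^2)/29 = 899/29 = 31, a_7 = floor((31 + 9)/31) = 1.
  m_8 = 31*1 - 9 = 22, d_8 = (980 - 22^2)/31 = 496/31 = 16, a_8 = floor((31 + 22)/16) = 3.
  m_9 = 16*3 - 22 = 26, d_9 = (980 - 26^2)/16 = 304/16 = 19, a_9 = floor((31 + 26)/19) = 3.
  m_10 = 19*3 - 26 = 31, d_10 = (980 - 31^2)/19 = 19/19 = 1, a_10 = floor((31 + 31)/1) = 62.
  m_11 = 1*62 - 31 = 31, d_11 = (980 - 31^2)/1 = 19/1 = 19: (m_11, d_11) = (m_1, d_1) = (31, 19), so from here the quotients repeat a_1, ..., a_10; the period length is 10.
So sqrt(980) = [31; (3, 3, 1, 1, 2, 1, 1, 3, 3, 62)] with period length k = 10.
k is even, so the fundamental solution of x^2 - 980y^2 = 1 is (p_{k-1}, q_{k-1}) = (p_9, q_9); compute convergents through index 9.
Convergents (p_i = a_i*p_{i-1} + p_{i-2}, q_i = a_i*q_{i-1} + q_{i-2} with p_{-2}=0, p_{-1}=1, q_{-2}=1, q_{-1}=0):
  i=0: a_0=31, p_0 = 31*1 + 0 = 31, q_0 = 31*0 + 1 = 1.
  i=1: a_1=3, p_1 = 3*31 + 1 = 94, q_1 = 3*1 + 0 = 3.
  i=2: a_2=3, p_2 = 3*94 + 31 = 313, q_2 = 3*3 + 1 = 10.
  i=3: a_3=1, p_3 = 1*313 + 94 = 407, q_3 = 1*10 + 3 = 13.
  i=4: a_4=1, p_4 = 1*407 + 313 = 720, q_4 = 1*13 + 10 = 23.
  i=5: a_5=2, p_5 = 2*720 + 407 = 1847, q_5 = 2*23 + 13 = 59.
  i=6: a_6=1, p_6 = 1*1847 + 720 = 2567, q_6 = 1*59 + 23 = 82.
  i=7: a_7=1, p_7 = 1*2567 + 1847 = 4414, q_7 = 1*82 + 59 = 141.
  i=8: a_8=3, p_8 = 3*4414 + 2567 = 15809, q_8 = 3*141 + 82 = 505.
  i=9: a_9=3, p_9 = 3*15809 + 4414 = 51841, q_9 = 3*505 + 141 = 1656.
Check: 51841^2 - 980*1656^2 = 2687489281 - 2687489280 = 1, so (x, y) = (51841, 1656) solves the equation, and by the theorem it is the least positive solution.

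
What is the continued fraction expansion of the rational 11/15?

[0; 1, 2, 1, 3]

Run the Euclidean algorithm on 11 and 15; the successive quotients are the partial quotients a_0, a_1, ... (each step inverts the fractional part left over by the previous one):
  11 = 0*15 + 11, so a_0 = 0.
  15 = 1*11 + 4, so a_1 = 1.
  11 = 2*4 + 3, so a_2 = 2.
  4 = 1*3 + 1, so a_3 = 1.
  3 = 3*1 + 0, so a_4 = 3.
The remainder reaches 0 after 5 divisions, so the expansion has 5 partial quotients, read off in order.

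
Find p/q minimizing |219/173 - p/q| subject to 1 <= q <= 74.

81/64

Expand x = 219/173 as a continued fraction with the Euclidean algorithm:
  219 = 1*173 + 46, so a_0 = 1.
  173 = 3*46 + 35, so a_1 = 3.
  46 = 1*35 + 11, so a_2 = 1.
  35 = 3*11 + 2, so a_3 = 3.
  11 = 5*2 + 1, so a_4 = 5.
  2 = 2*1 + 0, so a_5 = 2.
so x = [1; 3, 1, 3, 5, 2].
Convergents (p_i = a_i*p_{i-1} + p_{i-2}, q_i = a_i*q_{i-1} + q_{i-2} with p_{-2}=0, p_{-1}=1, q_{-2}=1, q_{-1}=0), until the denominator exceeds 74:
  i=0: a_0=1, p_0 = 1*1 + 0 = 1, q_0 = 1*0 + 1 = 1.
  i=1: a_1=3, p_1 = 3*1 + 1 = 4, q_1 = 3*1 + 0 = 3.
  i=2: a_2=1, p_2 = 1*4 + 1 = 5, q_2 = 1*3 + 1 = 4.
  i=3: a_3=3, p_3 = 3*5 + 4 = 19, q_3 = 3*4 + 3 = 15.
  i=4: a_4=5, p_4 = 5*19 + 5 = 100, q_4 = 5*15 + 4 = 79.
q_4 = 79 > 74, so the last convergent with denominator <= 74 is p_3/q_3 = 19/15.
The closest fraction with denominator <= 74 is either p_3/q_3 or the intermediate fraction (k*p_3 + p_2)/(k*q_3 + q_2) with the largest k >= 1 whose denominator stays <= 74; these approach x as k grows, and every other convergent or intermediate fraction in range is farther away.
Largest k: floor((74 - q_2)/q_3) = floor((74 - 4)/15) = 4.
That gives (4*19 + 5)/(4*15 + 4) = 81/64.
Compare the errors: |x - 19/15| = |219*15 - 19*173|/(173*15) = 2/2595, and |x - 81/64| = |219*64 - 81*173|/(173*64) = 3/11072.
Cross-multiplying, 3*2595 = 7785 < 22144 = 2*11072, so 3/11072 is smaller: the intermediate fraction 81/64 is closer to x than 19/15.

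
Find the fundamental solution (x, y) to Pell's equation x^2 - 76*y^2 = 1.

(x, y) = (57799, 6630)

First expand sqrt(76) as a continued fraction. With x_i = (sqrt(76) + m_i)/d_i and (m_0, d_0) = (0, 1): a_0 = floor(sqrt(76)) = 8, since 8^2 = 64 <= 76 < 81 = 9^2.
Iterate m_{i+1} = d_i*a_i - m_i, d_{i+1} = (76 - m_{i+1}^2)/d_i, a_{i+1} = floor((a_0 + m_{i+1})/d_{i+1}):
  m_1 = 1*8 - 0 = 8, d_1 = (76 - 8^2)/1 = 12/1 = 12, a_1 = floor((8 + 8)/12) = 1.
  m_2 = 12*1 - 8 = 4, d_2 = (76 - 4^2)/12 = 60/12 = 5, a_2 = floor((8 + 4)/5) = 2.
  m_3 = 5*2 - 4 = 6, d_3 = (76 - 6^2)/5 = 40/5 = 8, a_3 = floor((8 + 6)/8) = 1.
  m_4 = 8*1 - 6 = 2, d_4 = (76 - 2^2)/8 = 72/8 = 9, a_4 = floor((8 + 2)/9) = 1.
  m_5 = 9*1 - 2 = 7, d_5 = (76 - 7^2)/9 = 27/9 = 3, a_5 = floor((8 + 7)/3) = 5.
  m_6 = 3*5 - 7 = 8, d_6 = (76 - 8^2)/3 = 12/3 = 4, a_6 = floor((8 + 8)/4) = 4.
  m_7 = 4*4 - 8 = 8, d_7 = (76 - 8^2)/4 = 12/4 = 3, a_7 = floor((8 + 8)/3) = 5.
  m_8 = 3*5 - 8 = 7, d_8 = (76 - 7^2)/3 = 27/3 = 9, a_8 = floor((8 + 7)/9) = 1.
  m_9 = 9*1 - 7 = 2, d_9 = (76 - 2^2)/9 = 72/9 = 8, a_9 = floor((8 + 2)/8) = 1.
  m_10 = 8*1 - 2 = 6, d_10 = (76 - 6^2)/8 = 40/8 = 5, a_10 = floor((8 + 6)/5) = 2.
  m_11 = 5*2 - 6 = 4, d_11 = (76 - 4^2)/5 = 60/5 = 12, a_11 = floor((8 + 4)/12) = 1.
  m_12 = 12*1 - 4 = 8, d_12 = (76 - 8^2)/12 = 12/12 = 1, a_12 = floor((8 + 8)/1) = 16.
  m_13 = 1*16 - 8 = 8, d_13 = (76 - 8^2)/1 = 12/1 = 12: (m_13, d_13) = (m_1, d_1) = (8, 12), so from here the quotients repeat a_1, ..., a_12; the period length is 12.
So sqrt(76) = [8; (1, 2, 1, 1, 5, 4, 5, 1, 1, 2, 1, 16)] with period length k = 12.
k is even, so the fundamental solution of x^2 - 76y^2 = 1 is (p_{k-1}, q_{k-1}) = (p_11, q_11); compute convergents through index 11.
Convergents (p_i = a_i*p_{i-1} + p_{i-2}, q_i = a_i*q_{i-1} + q_{i-2} with p_{-2}=0, p_{-1}=1, q_{-2}=1, q_{-1}=0):
  i=0: a_0=8, p_0 = 8*1 + 0 = 8, q_0 = 8*0 + 1 = 1.
  i=1: a_1=1, p_1 = 1*8 + 1 = 9, q_1 = 1*1 + 0 = 1.
  i=2: a_2=2, p_2 = 2*9 + 8 = 26, q_2 = 2*1 + 1 = 3.
  i=3: a_3=1, p_3 = 1*26 + 9 = 35, q_3 = 1*3 + 1 = 4.
  i=4: a_4=1, p_4 = 1*35 + 26 = 61, q_4 = 1*4 + 3 = 7.
  i=5: a_5=5, p_5 = 5*61 + 35 = 340, q_5 = 5*7 + 4 = 39.
  i=6: a_6=4, p_6 = 4*340 + 61 = 1421, q_6 = 4*39 + 7 = 163.
  i=7: a_7=5, p_7 = 5*1421 + 340 = 7445, q_7 = 5*163 + 39 = 854.
  i=8: a_8=1, p_8 = 1*7445 + 1421 = 8866, q_8 = 1*854 + 163 = 1017.
  i=9: a_9=1, p_9 = 1*8866 + 7445 = 16311, q_9 = 1*1017 + 854 = 1871.
  i=10: a_10=2, p_10 = 2*16311 + 8866 = 41488, q_10 = 2*1871 + 1017 = 4759.
  i=11: a_11=1, p_11 = 1*41488 + 16311 = 57799, q_11 = 1*4759 + 1871 = 6630.
Check: 57799^2 - 76*6630^2 = 3340724401 - 3340724400 = 1, so (x, y) = (57799, 6630) solves the equation, and by the theorem it is the least positive solution.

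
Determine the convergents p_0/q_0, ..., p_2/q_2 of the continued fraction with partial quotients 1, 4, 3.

1/1, 5/4, 16/13

Using the convergent recurrence p_i = a_i*p_{i-1} + p_{i-2}, q_i = a_i*q_{i-1} + q_{i-2} with p_{-2}=0, p_{-1}=1, q_{-2}=1, q_{-1}=0:
  i=0: a_0=1, p_0 = 1*1 + 0 = 1, q_0 = 1*0 + 1 = 1.
  i=1: a_1=4, p_1 = 4*1 + 1 = 5, q_1 = 4*1 + 0 = 4.
  i=2: a_2=3, p_2 = 3*5 + 1 = 16, q_2 = 3*4 + 1 = 13.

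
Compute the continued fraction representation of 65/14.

[4; 1, 1, 1, 4]

Run the Euclidean algorithm on 65 and 14; the successive quotients are the partial quotients a_0, a_1, ... (each step inverts the fractional part left over by the previous one):
  65 = 4*14 + 9, so a_0 = 4.
  14 = 1*9 + 5, so a_1 = 1.
  9 = 1*5 + 4, so a_2 = 1.
  5 = 1*4 + 1, so a_3 = 1.
  4 = 4*1 + 0, so a_4 = 4.
The remainder reaches 0 after 5 divisions, so the expansion has 5 partial quotients, read off in order.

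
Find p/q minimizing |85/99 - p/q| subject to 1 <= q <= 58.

Expand x = 85/99 as a continued fraction with the Euclidean algorithm:
  85 = 0*99 + 85, so a_0 = 0.
  99 = 1*85 + 14, so a_1 = 1.
  85 = 6*14 + 1, so a_2 = 6.
  14 = 14*1 + 0, so a_3 = 14.
so x = [0; 1, 6, 14].
Convergents (p_i = a_i*p_{i-1} + p_{i-2}, q_i = a_i*q_{i-1} + q_{i-2} with p_{-2}=0, p_{-1}=1, q_{-2}=1, q_{-1}=0), until the denominator exceeds 58:
  i=0: a_0=0, p_0 = 0*1 + 0 = 0, q_0 = 0*0 + 1 = 1.
  i=1: a_1=1, p_1 = 1*0 + 1 = 1, q_1 = 1*1 + 0 = 1.
  i=2: a_2=6, p_2 = 6*1 + 0 = 6, q_2 = 6*1 + 1 = 7.
  i=3: a_3=14, p_3 = 14*6 + 1 = 85, q_3 = 14*7 + 1 = 99.
q_3 = 99 > 58, so the last convergent with denominator <= 58 is p_2/q_2 = 6/7.
The closest fraction with denominator <= 58 is either p_2/q_2 or the intermediate fraction (k*p_2 + p_1)/(k*q_2 + q_1) with the largest k >= 1 whose denominator stays <= 58; these approach x as k grows, and every other convergent or intermediate fraction in range is farther away.
Largest k: floor((58 - q_1)/q_2) = floor((58 - 1)/7) = 8.
That gives (8*6 + 1)/(8*7 + 1) = 49/57.
Compare the errors: |x - 6/7| = |85*7 - 6*99|/(99*7) = 1/693, and |x - 49/57| = |85*57 - 49*99|/(99*57) = 6/5643.
Cross-multiplying, 6*693 = 4158 < 5643 = 1*5643, so 6/5643 is smaller: the intermediate fraction 49/57 is closer to x than 6/7.

49/57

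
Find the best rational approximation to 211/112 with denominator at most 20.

Expand x = 211/112 as a continued fraction with the Euclidean algorithm:
  211 = 1*112 + 99, so a_0 = 1.
  112 = 1*99 + 13, so a_1 = 1.
  99 = 7*13 + 8, so a_2 = 7.
  13 = 1*8 + 5, so a_3 = 1.
  8 = 1*5 + 3, so a_4 = 1.
  5 = 1*3 + 2, so a_5 = 1.
  3 = 1*2 + 1, so a_6 = 1.
  2 = 2*1 + 0, so a_7 = 2.
so x = [1; 1, 7, 1, 1, 1, 1, 2].
Convergents (p_i = a_i*p_{i-1} + p_{i-2}, q_i = a_i*q_{i-1} + q_{i-2} with p_{-2}=0, p_{-1}=1, q_{-2}=1, q_{-1}=0), until the denominator exceeds 20:
  i=0: a_0=1, p_0 = 1*1 + 0 = 1, q_0 = 1*0 + 1 = 1.
  i=1: a_1=1, p_1 = 1*1 + 1 = 2, q_1 = 1*1 + 0 = 1.
  i=2: a_2=7, p_2 = 7*2 + 1 = 15, q_2 = 7*1 + 1 = 8.
  i=3: a_3=1, p_3 = 1*15 + 2 = 17, q_3 = 1*8 + 1 = 9.
  i=4: a_4=1, p_4 = 1*17 + 15 = 32, q_4 = 1*9 + 8 = 17.
  i=5: a_5=1, p_5 = 1*32 + 17 = 49, q_5 = 1*17 + 9 = 26.
q_5 = 26 > 20, so the last convergent with denominator <= 20 is p_4/q_4 = 32/17.
The closest fraction with denominator <= 20 is either p_4/q_4 or the intermediate fraction (k*p_4 + p_3)/(k*q_4 + q_3) with the largest k >= 1 whose denominator stays <= 20; these approach x as k grows, and every other convergent or intermediate fraction in range is farther away.
Largest k: floor((20 - q_3)/q_4) = floor((20 - 9)/17) = 0.
Since k = 0, no intermediate fraction beyond p_4/q_4 has denominator <= 20, so the convergent 32/17 is the closest (its error is |211*17 - 32*112|/(112*17) = 3/1904).

32/17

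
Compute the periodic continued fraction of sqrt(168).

[12; (1, 24)]

Write x_i = (sqrt(168) + m_i)/d_i with (m_0, d_0) = (0, 1). a_0 = floor(sqrt(168)) = 12, since 12^2 = 144 <= 168 < 169 = 13^2.
Iterate m_{i+1} = d_i*a_i - m_i, d_{i+1} = (168 - m_{i+1}^2)/d_i, a_{i+1} = floor((a_0 + m_{i+1})/d_{i+1}):
  m_1 = 1*12 - 0 = 12, d_1 = (168 - 12^2)/1 = 24/1 = 24, a_1 = floor((12 + 12)/24) = 1.
  m_2 = 24*1 - 12 = 12, d_2 = (168 - 12^2)/24 = 24/24 = 1, a_2 = floor((12 + 12)/1) = 24.
  m_3 = 1*24 - 12 = 12, d_3 = (168 - 12^2)/1 = 24/1 = 24: (m_3, d_3) = (m_1, d_1) = (12, 24), so from here the quotients repeat a_1, a_2; the period length is 2.
Hence the expansion of sqrt(168) is a_0 = 12 followed by the repeating block 1, 24 (period 2).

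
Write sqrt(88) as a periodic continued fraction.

[9; (2, 1, 1, 1, 2, 18)]

Write x_i = (sqrt(88) + m_i)/d_i with (m_0, d_0) = (0, 1). a_0 = floor(sqrt(88)) = 9, since 9^2 = 81 <= 88 < 100 = 10^2.
Iterate m_{i+1} = d_i*a_i - m_i, d_{i+1} = (88 - m_{i+1}^2)/d_i, a_{i+1} = floor((a_0 + m_{i+1})/d_{i+1}):
  m_1 = 1*9 - 0 = 9, d_1 = (88 - 9^2)/1 = 7/1 = 7, a_1 = floor((9 + 9)/7) = 2.
  m_2 = 7*2 - 9 = 5, d_2 = (88 - 5^2)/7 = 63/7 = 9, a_2 = floor((9 + 5)/9) = 1.
  m_3 = 9*1 - 5 = 4, d_3 = (88 - 4^2)/9 = 72/9 = 8, a_3 = floor((9 + 4)/8) = 1.
  m_4 = 8*1 - 4 = 4, d_4 = (88 - 4^2)/8 = 72/8 = 9, a_4 = floor((9 + 4)/9) = 1.
  m_5 = 9*1 - 4 = 5, d_5 = (88 - 5^2)/9 = 63/9 = 7, a_5 = floor((9 + 5)/7) = 2.
  m_6 = 7*2 - 5 = 9, d_6 = (88 - 9^2)/7 = 7/7 = 1, a_6 = floor((9 + 9)/1) = 18.
  m_7 = 1*18 - 9 = 9, d_7 = (88 - 9^2)/1 = 7/1 = 7: (m_7, d_7) = (m_1, d_1) = (9, 7), so from here the quotients repeat a_1, ..., a_6; the period length is 6.
Hence the expansion of sqrt(88) is a_0 = 9 followed by the repeating block 2, 1, 1, 1, 2, 18 (period 6).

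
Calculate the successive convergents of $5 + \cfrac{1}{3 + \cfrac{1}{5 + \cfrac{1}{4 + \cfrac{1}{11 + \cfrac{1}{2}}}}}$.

Using the convergent recurrence p_i = a_i*p_{i-1} + p_{i-2}, q_i = a_i*q_{i-1} + q_{i-2} with p_{-2}=0, p_{-1}=1, q_{-2}=1, q_{-1}=0:
  i=0: a_0=5, p_0 = 5*1 + 0 = 5, q_0 = 5*0 + 1 = 1.
  i=1: a_1=3, p_1 = 3*5 + 1 = 16, q_1 = 3*1 + 0 = 3.
  i=2: a_2=5, p_2 = 5*16 + 5 = 85, q_2 = 5*3 + 1 = 16.
  i=3: a_3=4, p_3 = 4*85 + 16 = 356, q_3 = 4*16 + 3 = 67.
  i=4: a_4=11, p_4 = 11*356 + 85 = 4001, q_4 = 11*67 + 16 = 753.
  i=5: a_5=2, p_5 = 2*4001 + 356 = 8358, q_5 = 2*753 + 67 = 1573.

5/1, 16/3, 85/16, 356/67, 4001/753, 8358/1573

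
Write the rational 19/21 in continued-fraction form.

[0; 1, 9, 2]

Run the Euclidean algorithm on 19 and 21; the successive quotients are the partial quotients a_0, a_1, ... (each step inverts the fractional part left over by the previous one):
  19 = 0*21 + 19, so a_0 = 0.
  21 = 1*19 + 2, so a_1 = 1.
  19 = 9*2 + 1, so a_2 = 9.
  2 = 2*1 + 0, so a_3 = 2.
The remainder reaches 0 after 4 divisions, so the expansion has 4 partial quotients, read off in order.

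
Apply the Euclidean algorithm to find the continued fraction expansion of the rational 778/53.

Run the Euclidean algorithm on 778 and 53; the successive quotients are the partial quotients a_0, a_1, ... (each step inverts the fractional part left over by the previous one):
  778 = 14*53 + 36, so a_0 = 14.
  53 = 1*36 + 17, so a_1 = 1.
  36 = 2*17 + 2, so a_2 = 2.
  17 = 8*2 + 1, so a_3 = 8.
  2 = 2*1 + 0, so a_4 = 2.
The remainder reaches 0 after 5 divisions, so the expansion has 5 partial quotients, read off in order.

[14; 1, 2, 8, 2]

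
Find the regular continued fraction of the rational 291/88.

[3; 3, 3, 1, 6]

Run the Euclidean algorithm on 291 and 88; the successive quotients are the partial quotients a_0, a_1, ... (each step inverts the fractional part left over by the previous one):
  291 = 3*88 + 27, so a_0 = 3.
  88 = 3*27 + 7, so a_1 = 3.
  27 = 3*7 + 6, so a_2 = 3.
  7 = 1*6 + 1, so a_3 = 1.
  6 = 6*1 + 0, so a_4 = 6.
The remainder reaches 0 after 5 divisions, so the expansion has 5 partial quotients, read off in order.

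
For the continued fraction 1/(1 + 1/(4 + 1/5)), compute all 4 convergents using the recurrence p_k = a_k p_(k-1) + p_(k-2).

Using the convergent recurrence p_i = a_i*p_{i-1} + p_{i-2}, q_i = a_i*q_{i-1} + q_{i-2} with p_{-2}=0, p_{-1}=1, q_{-2}=1, q_{-1}=0:
  i=0: a_0=0, p_0 = 0*1 + 0 = 0, q_0 = 0*0 + 1 = 1.
  i=1: a_1=1, p_1 = 1*0 + 1 = 1, q_1 = 1*1 + 0 = 1.
  i=2: a_2=4, p_2 = 4*1 + 0 = 4, q_2 = 4*1 + 1 = 5.
  i=3: a_3=5, p_3 = 5*4 + 1 = 21, q_3 = 5*5 + 1 = 26.

0/1, 1/1, 4/5, 21/26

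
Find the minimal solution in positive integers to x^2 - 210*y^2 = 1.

First expand sqrt(210) as a continued fraction. With x_i = (sqrt(210) + m_i)/d_i and (m_0, d_0) = (0, 1): a_0 = floor(sqrt(210)) = 14, since 14^2 = 196 <= 210 < 225 = 15^2.
Iterate m_{i+1} = d_i*a_i - m_i, d_{i+1} = (210 - m_{i+1}^2)/d_i, a_{i+1} = floor((a_0 + m_{i+1})/d_{i+1}):
  m_1 = 1*14 - 0 = 14, d_1 = (210 - 14^2)/1 = 14/1 = 14, a_1 = floor((14 + 14)/14) = 2.
  m_2 = 14*2 - 14 = 14, d_2 = (210 - 14^2)/14 = 14/14 = 1, a_2 = floor((14 + 14)/1) = 28.
  m_3 = 1*28 - 14 = 14, d_3 = (210 - 14^2)/1 = 14/1 = 14: (m_3, d_3) = (m_1, d_1) = (14, 14), so from here the quotients repeat a_1, a_2; the period length is 2.
So sqrt(210) = [14; (2, 28)] with period length k = 2.
k is even, so the fundamental solution of x^2 - 210y^2 = 1 is (p_{k-1}, q_{k-1}) = (p_1, q_1); compute convergents through index 1.
Convergents (p_i = a_i*p_{i-1} + p_{i-2}, q_i = a_i*q_{i-1} + q_{i-2} with p_{-2}=0, p_{-1}=1, q_{-2}=1, q_{-1}=0):
  i=0: a_0=14, p_0 = 14*1 + 0 = 14, q_0 = 14*0 + 1 = 1.
  i=1: a_1=2, p_1 = 2*14 + 1 = 29, q_1 = 2*1 + 0 = 2.
Check: 29^2 - 210*2^2 = 841 - 840 = 1, so (x, y) = (29, 2) solves the equation, and by the theorem it is the least positive solution.

(x, y) = (29, 2)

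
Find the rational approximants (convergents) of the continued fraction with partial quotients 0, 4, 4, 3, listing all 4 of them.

0/1, 1/4, 4/17, 13/55

Using the convergent recurrence p_i = a_i*p_{i-1} + p_{i-2}, q_i = a_i*q_{i-1} + q_{i-2} with p_{-2}=0, p_{-1}=1, q_{-2}=1, q_{-1}=0:
  i=0: a_0=0, p_0 = 0*1 + 0 = 0, q_0 = 0*0 + 1 = 1.
  i=1: a_1=4, p_1 = 4*0 + 1 = 1, q_1 = 4*1 + 0 = 4.
  i=2: a_2=4, p_2 = 4*1 + 0 = 4, q_2 = 4*4 + 1 = 17.
  i=3: a_3=3, p_3 = 3*4 + 1 = 13, q_3 = 3*17 + 4 = 55.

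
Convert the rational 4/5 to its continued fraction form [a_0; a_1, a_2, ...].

Run the Euclidean algorithm on 4 and 5; the successive quotients are the partial quotients a_0, a_1, ... (each step inverts the fractional part left over by the previous one):
  4 = 0*5 + 4, so a_0 = 0.
  5 = 1*4 + 1, so a_1 = 1.
  4 = 4*1 + 0, so a_2 = 4.
The remainder reaches 0 after 3 divisions, so the expansion has 3 partial quotients, read off in order.

[0; 1, 4]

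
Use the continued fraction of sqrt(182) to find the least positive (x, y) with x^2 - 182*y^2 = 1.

First expand sqrt(182) as a continued fraction. With x_i = (sqrt(182) + m_i)/d_i and (m_0, d_0) = (0, 1): a_0 = floor(sqrt(182)) = 13, since 13^2 = 169 <= 182 < 196 = 14^2.
Iterate m_{i+1} = d_i*a_i - m_i, d_{i+1} = (182 - m_{i+1}^2)/d_i, a_{i+1} = floor((a_0 + m_{i+1})/d_{i+1}):
  m_1 = 1*13 - 0 = 13, d_1 = (182 - 13^2)/1 = 13/1 = 13, a_1 = floor((13 + 13)/13) = 2.
  m_2 = 13*2 - 13 = 13, d_2 = (182 - 13^2)/13 = 13/13 = 1, a_2 = floor((13 + 13)/1) = 26.
  m_3 = 1*26 - 13 = 13, d_3 = (182 - 13^2)/1 = 13/1 = 13: (m_3, d_3) = (m_1, d_1) = (13, 13), so from here the quotients repeat a_1, a_2; the period length is 2.
So sqrt(182) = [13; (2, 26)] with period length k = 2.
k is even, so the fundamental solution of x^2 - 182y^2 = 1 is (p_{k-1}, q_{k-1}) = (p_1, q_1); compute convergents through index 1.
Convergents (p_i = a_i*p_{i-1} + p_{i-2}, q_i = a_i*q_{i-1} + q_{i-2} with p_{-2}=0, p_{-1}=1, q_{-2}=1, q_{-1}=0):
  i=0: a_0=13, p_0 = 13*1 + 0 = 13, q_0 = 13*0 + 1 = 1.
  i=1: a_1=2, p_1 = 2*13 + 1 = 27, q_1 = 2*1 + 0 = 2.
Check: 27^2 - 182*2^2 = 729 - 728 = 1, so (x, y) = (27, 2) solves the equation, and by the theorem it is the least positive solution.

(x, y) = (27, 2)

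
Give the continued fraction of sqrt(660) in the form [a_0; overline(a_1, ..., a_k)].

Write x_i = (sqrt(660) + m_i)/d_i with (m_0, d_0) = (0, 1). a_0 = floor(sqrt(660)) = 25, since 25^2 = 625 <= 660 < 676 = 26^2.
Iterate m_{i+1} = d_i*a_i - m_i, d_{i+1} = (660 - m_{i+1}^2)/d_i, a_{i+1} = floor((a_0 + m_{i+1})/d_{i+1}):
  m_1 = 1*25 - 0 = 25, d_1 = (660 - 25^2)/1 = 35/1 = 35, a_1 = floor((25 + 25)/35) = 1.
  m_2 = 35*1 - 25 = 10, d_2 = (660 - 10^2)/35 = 560/35 = 16, a_2 = floor((25 + 10)/16) = 2.
  m_3 = 16*2 - 10 = 22, d_3 = (660 - 22^2)/16 = 176/16 = 11, a_3 = floor((25 + 22)/11) = 4.
  m_4 = 11*4 - 22 = 22, d_4 = (660 - 22^2)/11 = 176/11 = 16, a_4 = floor((25 + 22)/16) = 2.
  m_5 = 16*2 - 22 = 10, d_5 = (660 - 10^2)/16 = 560/16 = 35, a_5 = floor((25 + 10)/35) = 1.
  m_6 = 35*1 - 10 = 25, d_6 = (660 - 25^2)/35 = 35/35 = 1, a_6 = floor((25 + 25)/1) = 50.
  m_7 = 1*50 - 25 = 25, d_7 = (660 - 25^2)/1 = 35/1 = 35: (m_7, d_7) = (m_1, d_1) = (25, 35), so from here the quotients repeat a_1, ..., a_6; the period length is 6.
Hence the expansion of sqrt(660) is a_0 = 25 followed by the repeating block 1, 2, 4, 2, 1, 50 (period 6).

[25; overline(1, 2, 4, 2, 1, 50)]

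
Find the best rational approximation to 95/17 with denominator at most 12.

Expand x = 95/17 as a continued fraction with the Euclidean algorithm:
  95 = 5*17 + 10, so a_0 = 5.
  17 = 1*10 + 7, so a_1 = 1.
  10 = 1*7 + 3, so a_2 = 1.
  7 = 2*3 + 1, so a_3 = 2.
  3 = 3*1 + 0, so a_4 = 3.
so x = [5; 1, 1, 2, 3].
Convergents (p_i = a_i*p_{i-1} + p_{i-2}, q_i = a_i*q_{i-1} + q_{i-2} with p_{-2}=0, p_{-1}=1, q_{-2}=1, q_{-1}=0), until the denominator exceeds 12:
  i=0: a_0=5, p_0 = 5*1 + 0 = 5, q_0 = 5*0 + 1 = 1.
  i=1: a_1=1, p_1 = 1*5 + 1 = 6, q_1 = 1*1 + 0 = 1.
  i=2: a_2=1, p_2 = 1*6 + 5 = 11, q_2 = 1*1 + 1 = 2.
  i=3: a_3=2, p_3 = 2*11 + 6 = 28, q_3 = 2*2 + 1 = 5.
  i=4: a_4=3, p_4 = 3*28 + 11 = 95, q_4 = 3*5 + 2 = 17.
q_4 = 17 > 12, so the last convergent with denominator <= 12 is p_3/q_3 = 28/5.
The closest fraction with denominator <= 12 is either p_3/q_3 or the intermediate fraction (k*p_3 + p_2)/(k*q_3 + q_2) with the largest k >= 1 whose denominator stays <= 12; these approach x as k grows, and every other convergent or intermediate fraction in range is farther away.
Largest k: floor((12 - q_2)/q_3) = floor((12 - 2)/5) = 2.
That gives (2*28 + 11)/(2*5 + 2) = 67/12.
Compare the errors: |x - 28/5| = |95*5 - 28*17|/(17*5) = 1/85, and |x - 67/12| = |95*12 - 67*17|/(17*12) = 1/204.
Cross-multiplying, 1*85 = 85 < 204 = 1*204, so 1/204 is smaller: the intermediate fraction 67/12 is closer to x than 28/5.

67/12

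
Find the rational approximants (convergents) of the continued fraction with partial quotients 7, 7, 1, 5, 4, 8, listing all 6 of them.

Using the convergent recurrence p_i = a_i*p_{i-1} + p_{i-2}, q_i = a_i*q_{i-1} + q_{i-2} with p_{-2}=0, p_{-1}=1, q_{-2}=1, q_{-1}=0:
  i=0: a_0=7, p_0 = 7*1 + 0 = 7, q_0 = 7*0 + 1 = 1.
  i=1: a_1=7, p_1 = 7*7 + 1 = 50, q_1 = 7*1 + 0 = 7.
  i=2: a_2=1, p_2 = 1*50 + 7 = 57, q_2 = 1*7 + 1 = 8.
  i=3: a_3=5, p_3 = 5*57 + 50 = 335, q_3 = 5*8 + 7 = 47.
  i=4: a_4=4, p_4 = 4*335 + 57 = 1397, q_4 = 4*47 + 8 = 196.
  i=5: a_5=8, p_5 = 8*1397 + 335 = 11511, q_5 = 8*196 + 47 = 1615.

7/1, 50/7, 57/8, 335/47, 1397/196, 11511/1615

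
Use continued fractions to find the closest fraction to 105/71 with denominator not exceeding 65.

Expand x = 105/71 as a continued fraction with the Euclidean algorithm:
  105 = 1*71 + 34, so a_0 = 1.
  71 = 2*34 + 3, so a_1 = 2.
  34 = 11*3 + 1, so a_2 = 11.
  3 = 3*1 + 0, so a_3 = 3.
so x = [1; 2, 11, 3].
Convergents (p_i = a_i*p_{i-1} + p_{i-2}, q_i = a_i*q_{i-1} + q_{i-2} with p_{-2}=0, p_{-1}=1, q_{-2}=1, q_{-1}=0), until the denominator exceeds 65:
  i=0: a_0=1, p_0 = 1*1 + 0 = 1, q_0 = 1*0 + 1 = 1.
  i=1: a_1=2, p_1 = 2*1 + 1 = 3, q_1 = 2*1 + 0 = 2.
  i=2: a_2=11, p_2 = 11*3 + 1 = 34, q_2 = 11*2 + 1 = 23.
  i=3: a_3=3, p_3 = 3*34 + 3 = 105, q_3 = 3*23 + 2 = 71.
q_3 = 71 > 65, so the last convergent with denominator <= 65 is p_2/q_2 = 34/23.
The closest fraction with denominator <= 65 is either p_2/q_2 or the intermediate fraction (k*p_2 + p_1)/(k*q_2 + q_1) with the largest k >= 1 whose denominator stays <= 65; these approach x as k grows, and every other convergent or intermediate fraction in range is farther away.
Largest k: floor((65 - q_1)/q_2) = floor((65 - 2)/23) = 2.
That gives (2*34 + 3)/(2*23 + 2) = 71/48.
Compare the errors: |x - 34/23| = |105*23 - 34*71|/(71*23) = 1/1633, and |x - 71/48| = |105*48 - 71*71|/(71*48) = 1/3408.
Cross-multiplying, 1*1633 = 1633 < 3408 = 1*3408, so 1/3408 is smaller: the intermediate fraction 71/48 is closer to x than 34/23.

71/48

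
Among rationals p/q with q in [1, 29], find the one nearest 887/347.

23/9

Expand x = 887/347 as a continued fraction with the Euclidean algorithm:
  887 = 2*347 + 193, so a_0 = 2.
  347 = 1*193 + 154, so a_1 = 1.
  193 = 1*154 + 39, so a_2 = 1.
  154 = 3*39 + 37, so a_3 = 3.
  39 = 1*37 + 2, so a_4 = 1.
  37 = 18*2 + 1, so a_5 = 18.
  2 = 2*1 + 0, so a_6 = 2.
so x = [2; 1, 1, 3, 1, 18, 2].
Convergents (p_i = a_i*p_{i-1} + p_{i-2}, q_i = a_i*q_{i-1} + q_{i-2} with p_{-2}=0, p_{-1}=1, q_{-2}=1, q_{-1}=0), until the denominator exceeds 29:
  i=0: a_0=2, p_0 = 2*1 + 0 = 2, q_0 = 2*0 + 1 = 1.
  i=1: a_1=1, p_1 = 1*2 + 1 = 3, q_1 = 1*1 + 0 = 1.
  i=2: a_2=1, p_2 = 1*3 + 2 = 5, q_2 = 1*1 + 1 = 2.
  i=3: a_3=3, p_3 = 3*5 + 3 = 18, q_3 = 3*2 + 1 = 7.
  i=4: a_4=1, p_4 = 1*18 + 5 = 23, q_4 = 1*7 + 2 = 9.
  i=5: a_5=18, p_5 = 18*23 + 18 = 432, q_5 = 18*9 + 7 = 169.
q_5 = 169 > 29, so the last convergent with denominator <= 29 is p_4/q_4 = 23/9.
The closest fraction with denominator <= 29 is either p_4/q_4 or the intermediate fraction (k*p_4 + p_3)/(k*q_4 + q_3) with the largest k >= 1 whose denominator stays <= 29; these approach x as k grows, and every other convergent or intermediate fraction in range is farther away.
Largest k: floor((29 - q_3)/q_4) = floor((29 - 7)/9) = 2.
That gives (2*23 + 18)/(2*9 + 7) = 64/25.
Compare the errors: |x - 23/9| = |887*9 - 23*347|/(347*9) = 2/3123, and |x - 64/25| = |887*25 - 64*347|/(347*25) = 33/8675.
Cross-multiplying, 2*8675 = 17350 < 103059 = 33*3123, so 2/3123 is smaller: the convergent 23/9 is closer to x than 64/25.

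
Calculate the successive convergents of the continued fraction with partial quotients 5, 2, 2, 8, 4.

Using the convergent recurrence p_i = a_i*p_{i-1} + p_{i-2}, q_i = a_i*q_{i-1} + q_{i-2} with p_{-2}=0, p_{-1}=1, q_{-2}=1, q_{-1}=0:
  i=0: a_0=5, p_0 = 5*1 + 0 = 5, q_0 = 5*0 + 1 = 1.
  i=1: a_1=2, p_1 = 2*5 + 1 = 11, q_1 = 2*1 + 0 = 2.
  i=2: a_2=2, p_2 = 2*11 + 5 = 27, q_2 = 2*2 + 1 = 5.
  i=3: a_3=8, p_3 = 8*27 + 11 = 227, q_3 = 8*5 + 2 = 42.
  i=4: a_4=4, p_4 = 4*227 + 27 = 935, q_4 = 4*42 + 5 = 173.

5/1, 11/2, 27/5, 227/42, 935/173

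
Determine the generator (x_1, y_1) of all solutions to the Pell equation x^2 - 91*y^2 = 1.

First expand sqrt(91) as a continued fraction. With x_i = (sqrt(91) + m_i)/d_i and (m_0, d_0) = (0, 1): a_0 = floor(sqrt(91)) = 9, since 9^2 = 81 <= 91 < 100 = 10^2.
Iterate m_{i+1} = d_i*a_i - m_i, d_{i+1} = (91 - m_{i+1}^2)/d_i, a_{i+1} = floor((a_0 + m_{i+1})/d_{i+1}):
  m_1 = 1*9 - 0 = 9, d_1 = (91 - 9^2)/1 = 10/1 = 10, a_1 = floor((9 + 9)/10) = 1.
  m_2 = 10*1 - 9 = 1, d_2 = (91 - 1^2)/10 = 90/10 = 9, a_2 = floor((9 + 1)/9) = 1.
  m_3 = 9*1 - 1 = 8, d_3 = (91 - 8^2)/9 = 27/9 = 3, a_3 = floor((9 + 8)/3) = 5.
  m_4 = 3*5 - 8 = 7, d_4 = (91 - 7^2)/3 = 42/3 = 14, a_4 = floor((9 + 7)/14) = 1.
  m_5 = 14*1 - 7 = 7, d_5 = (91 - 7^2)/14 = 42/14 = 3, a_5 = floor((9 + 7)/3) = 5.
  m_6 = 3*5 - 7 = 8, d_6 = (91 - 8^2)/3 = 27/3 = 9, a_6 = floor((9 + 8)/9) = 1.
  m_7 = 9*1 - 8 = 1, d_7 = (91 - 1^2)/9 = 90/9 = 10, a_7 = floor((9 + 1)/10) = 1.
  m_8 = 10*1 - 1 = 9, d_8 = (91 - 9^2)/10 = 10/10 = 1, a_8 = floor((9 + 9)/1) = 18.
  m_9 = 1*18 - 9 = 9, d_9 = (91 - 9^2)/1 = 10/1 = 10: (m_9, d_9) = (m_1, d_1) = (9, 10), so from here the quotients repeat a_1, ..., a_8; the period length is 8.
So sqrt(91) = [9; (1, 1, 5, 1, 5, 1, 1, 18)] with period length k = 8.
k is even, so the fundamental solution of x^2 - 91y^2 = 1 is (p_{k-1}, q_{k-1}) = (p_7, q_7); compute convergents through index 7.
Convergents (p_i = a_i*p_{i-1} + p_{i-2}, q_i = a_i*q_{i-1} + q_{i-2} with p_{-2}=0, p_{-1}=1, q_{-2}=1, q_{-1}=0):
  i=0: a_0=9, p_0 = 9*1 + 0 = 9, q_0 = 9*0 + 1 = 1.
  i=1: a_1=1, p_1 = 1*9 + 1 = 10, q_1 = 1*1 + 0 = 1.
  i=2: a_2=1, p_2 = 1*10 + 9 = 19, q_2 = 1*1 + 1 = 2.
  i=3: a_3=5, p_3 = 5*19 + 10 = 105, q_3 = 5*2 + 1 = 11.
  i=4: a_4=1, p_4 = 1*105 + 19 = 124, q_4 = 1*11 + 2 = 13.
  i=5: a_5=5, p_5 = 5*124 + 105 = 725, q_5 = 5*13 + 11 = 76.
  i=6: a_6=1, p_6 = 1*725 + 124 = 849, q_6 = 1*76 + 13 = 89.
  i=7: a_7=1, p_7 = 1*849 + 725 = 1574, q_7 = 1*89 + 76 = 165.
Check: 1574^2 - 91*165^2 = 2477476 - 2477475 = 1, so (x, y) = (1574, 165) solves the equation, and by the theorem it is the least positive solution.

(x, y) = (1574, 165)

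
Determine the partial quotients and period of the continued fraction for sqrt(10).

[3; (6)]

Write x_i = (sqrt(10) + m_i)/d_i with (m_0, d_0) = (0, 1). a_0 = floor(sqrt(10)) = 3, since 3^2 = 9 <= 10 < 16 = 4^2.
Iterate m_{i+1} = d_i*a_i - m_i, d_{i+1} = (10 - m_{i+1}^2)/d_i, a_{i+1} = floor((a_0 + m_{i+1})/d_{i+1}):
  m_1 = 1*3 - 0 = 3, d_1 = (10 - 3^2)/1 = 1/1 = 1, a_1 = floor((3 + 3)/1) = 6.
  m_2 = 1*6 - 3 = 3, d_2 = (10 - 3^2)/1 = 1/1 = 1: (m_2, d_2) = (m_1, d_1) = (3, 1), so from here the quotient a_1 repeats; the period length is 1.
Hence the expansion of sqrt(10) is a_0 = 3 followed by the repeating block 6 (period 1).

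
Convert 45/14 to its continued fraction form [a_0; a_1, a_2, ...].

[3; 4, 1, 2]

Run the Euclidean algorithm on 45 and 14; the successive quotients are the partial quotients a_0, a_1, ... (each step inverts the fractional part left over by the previous one):
  45 = 3*14 + 3, so a_0 = 3.
  14 = 4*3 + 2, so a_1 = 4.
  3 = 1*2 + 1, so a_2 = 1.
  2 = 2*1 + 0, so a_3 = 2.
The remainder reaches 0 after 4 divisions, so the expansion has 4 partial quotients, read off in order.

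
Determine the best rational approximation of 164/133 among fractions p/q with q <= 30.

Expand x = 164/133 as a continued fraction with the Euclidean algorithm:
  164 = 1*133 + 31, so a_0 = 1.
  133 = 4*31 + 9, so a_1 = 4.
  31 = 3*9 + 4, so a_2 = 3.
  9 = 2*4 + 1, so a_3 = 2.
  4 = 4*1 + 0, so a_4 = 4.
so x = [1; 4, 3, 2, 4].
Convergents (p_i = a_i*p_{i-1} + p_{i-2}, q_i = a_i*q_{i-1} + q_{i-2} with p_{-2}=0, p_{-1}=1, q_{-2}=1, q_{-1}=0), until the denominator exceeds 30:
  i=0: a_0=1, p_0 = 1*1 + 0 = 1, q_0 = 1*0 + 1 = 1.
  i=1: a_1=4, p_1 = 4*1 + 1 = 5, q_1 = 4*1 + 0 = 4.
  i=2: a_2=3, p_2 = 3*5 + 1 = 16, q_2 = 3*4 + 1 = 13.
  i=3: a_3=2, p_3 = 2*16 + 5 = 37, q_3 = 2*13 + 4 = 30.
  i=4: a_4=4, p_4 = 4*37 + 16 = 164, q_4 = 4*30 + 13 = 133.
q_4 = 133 > 30, so the last convergent with denominator <= 30 is p_3/q_3 = 37/30.
The closest fraction with denominator <= 30 is either p_3/q_3 or the intermediate fraction (k*p_3 + p_2)/(k*q_3 + q_2) with the largest k >= 1 whose denominator stays <= 30; these approach x as k grows, and every other convergent or intermediate fraction in range is farther away.
Largest k: floor((30 - q_2)/q_3) = floor((30 - 13)/30) = 0.
Since k = 0, no intermediate fraction beyond p_3/q_3 has denominator <= 30, so the convergent 37/30 is the closest (its error is |164*30 - 37*133|/(133*30) = 1/3990).

37/30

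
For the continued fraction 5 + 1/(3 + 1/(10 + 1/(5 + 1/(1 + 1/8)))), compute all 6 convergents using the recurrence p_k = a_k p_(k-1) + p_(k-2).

5/1, 16/3, 165/31, 841/158, 1006/189, 8889/1670

Using the convergent recurrence p_i = a_i*p_{i-1} + p_{i-2}, q_i = a_i*q_{i-1} + q_{i-2} with p_{-2}=0, p_{-1}=1, q_{-2}=1, q_{-1}=0:
  i=0: a_0=5, p_0 = 5*1 + 0 = 5, q_0 = 5*0 + 1 = 1.
  i=1: a_1=3, p_1 = 3*5 + 1 = 16, q_1 = 3*1 + 0 = 3.
  i=2: a_2=10, p_2 = 10*16 + 5 = 165, q_2 = 10*3 + 1 = 31.
  i=3: a_3=5, p_3 = 5*165 + 16 = 841, q_3 = 5*31 + 3 = 158.
  i=4: a_4=1, p_4 = 1*841 + 165 = 1006, q_4 = 1*158 + 31 = 189.
  i=5: a_5=8, p_5 = 8*1006 + 841 = 8889, q_5 = 8*189 + 158 = 1670.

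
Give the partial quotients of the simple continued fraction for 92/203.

[0; 2, 4, 1, 5, 3]

Run the Euclidean algorithm on 92 and 203; the successive quotients are the partial quotients a_0, a_1, ... (each step inverts the fractional part left over by the previous one):
  92 = 0*203 + 92, so a_0 = 0.
  203 = 2*92 + 19, so a_1 = 2.
  92 = 4*19 + 16, so a_2 = 4.
  19 = 1*16 + 3, so a_3 = 1.
  16 = 5*3 + 1, so a_4 = 5.
  3 = 3*1 + 0, so a_5 = 3.
The remainder reaches 0 after 6 divisions, so the expansion has 6 partial quotients, read off in order.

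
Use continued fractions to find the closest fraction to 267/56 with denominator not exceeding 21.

Expand x = 267/56 as a continued fraction with the Euclidean algorithm:
  267 = 4*56 + 43, so a_0 = 4.
  56 = 1*43 + 13, so a_1 = 1.
  43 = 3*13 + 4, so a_2 = 3.
  13 = 3*4 + 1, so a_3 = 3.
  4 = 4*1 + 0, so a_4 = 4.
so x = [4; 1, 3, 3, 4].
Convergents (p_i = a_i*p_{i-1} + p_{i-2}, q_i = a_i*q_{i-1} + q_{i-2} with p_{-2}=0, p_{-1}=1, q_{-2}=1, q_{-1}=0), until the denominator exceeds 21:
  i=0: a_0=4, p_0 = 4*1 + 0 = 4, q_0 = 4*0 + 1 = 1.
  i=1: a_1=1, p_1 = 1*4 + 1 = 5, q_1 = 1*1 + 0 = 1.
  i=2: a_2=3, p_2 = 3*5 + 4 = 19, q_2 = 3*1 + 1 = 4.
  i=3: a_3=3, p_3 = 3*19 + 5 = 62, q_3 = 3*4 + 1 = 13.
  i=4: a_4=4, p_4 = 4*62 + 19 = 267, q_4 = 4*13 + 4 = 56.
q_4 = 56 > 21, so the last convergent with denominator <= 21 is p_3/q_3 = 62/13.
The closest fraction with denominator <= 21 is either p_3/q_3 or the intermediate fraction (k*p_3 + p_2)/(k*q_3 + q_2) with the largest k >= 1 whose denominator stays <= 21; these approach x as k grows, and every other convergent or intermediate fraction in range is farther away.
Largest k: floor((21 - q_2)/q_3) = floor((21 - 4)/13) = 1.
That gives (1*62 + 19)/(1*13 + 4) = 81/17.
Compare the errors: |x - 62/13| = |267*13 - 62*56|/(56*13) = 1/728, and |x - 81/17| = |267*17 - 81*56|/(56*17) = 3/952.
Cross-multiplying, 1*952 = 952 < 2184 = 3*728, so 1/728 is smaller: the convergent 62/13 is closer to x than 81/17.

62/13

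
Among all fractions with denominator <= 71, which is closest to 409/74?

304/55

Expand x = 409/74 as a continued fraction with the Euclidean algorithm:
  409 = 5*74 + 39, so a_0 = 5.
  74 = 1*39 + 35, so a_1 = 1.
  39 = 1*35 + 4, so a_2 = 1.
  35 = 8*4 + 3, so a_3 = 8.
  4 = 1*3 + 1, so a_4 = 1.
  3 = 3*1 + 0, so a_5 = 3.
so x = [5; 1, 1, 8, 1, 3].
Convergents (p_i = a_i*p_{i-1} + p_{i-2}, q_i = a_i*q_{i-1} + q_{i-2} with p_{-2}=0, p_{-1}=1, q_{-2}=1, q_{-1}=0), until the denominator exceeds 71:
  i=0: a_0=5, p_0 = 5*1 + 0 = 5, q_0 = 5*0 + 1 = 1.
  i=1: a_1=1, p_1 = 1*5 + 1 = 6, q_1 = 1*1 + 0 = 1.
  i=2: a_2=1, p_2 = 1*6 + 5 = 11, q_2 = 1*1 + 1 = 2.
  i=3: a_3=8, p_3 = 8*11 + 6 = 94, q_3 = 8*2 + 1 = 17.
  i=4: a_4=1, p_4 = 1*94 + 11 = 105, q_4 = 1*17 + 2 = 19.
  i=5: a_5=3, p_5 = 3*105 + 94 = 409, q_5 = 3*19 + 17 = 74.
q_5 = 74 > 71, so the last convergent with denominator <= 71 is p_4/q_4 = 105/19.
The closest fraction with denominator <= 71 is either p_4/q_4 or the intermediate fraction (k*p_4 + p_3)/(k*q_4 + q_3) with the largest k >= 1 whose denominator stays <= 71; these approach x as k grows, and every other convergent or intermediate fraction in range is farther away.
Largest k: floor((71 - q_3)/q_4) = floor((71 - 17)/19) = 2.
That gives (2*105 + 94)/(2*19 + 17) = 304/55.
Compare the errors: |x - 105/19| = |409*19 - 105*74|/(74*19) = 1/1406, and |x - 304/55| = |409*55 - 304*74|/(74*55) = 1/4070.
Cross-multiplying, 1*1406 = 1406 < 4070 = 1*4070, so 1/4070 is smaller: the intermediate fraction 304/55 is closer to x than 105/19.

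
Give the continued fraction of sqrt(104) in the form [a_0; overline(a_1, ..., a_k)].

[10; overline(5, 20)]

Write x_i = (sqrt(104) + m_i)/d_i with (m_0, d_0) = (0, 1). a_0 = floor(sqrt(104)) = 10, since 10^2 = 100 <= 104 < 121 = 11^2.
Iterate m_{i+1} = d_i*a_i - m_i, d_{i+1} = (104 - m_{i+1}^2)/d_i, a_{i+1} = floor((a_0 + m_{i+1})/d_{i+1}):
  m_1 = 1*10 - 0 = 10, d_1 = (104 - 10^2)/1 = 4/1 = 4, a_1 = floor((10 + 10)/4) = 5.
  m_2 = 4*5 - 10 = 10, d_2 = (104 - 10^2)/4 = 4/4 = 1, a_2 = floor((10 + 10)/1) = 20.
  m_3 = 1*20 - 10 = 10, d_3 = (104 - 10^2)/1 = 4/1 = 4: (m_3, d_3) = (m_1, d_1) = (10, 4), so from here the quotients repeat a_1, a_2; the period length is 2.
Hence the expansion of sqrt(104) is a_0 = 10 followed by the repeating block 5, 20 (period 2).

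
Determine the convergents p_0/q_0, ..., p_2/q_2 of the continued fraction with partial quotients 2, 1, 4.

2/1, 3/1, 14/5

Using the convergent recurrence p_i = a_i*p_{i-1} + p_{i-2}, q_i = a_i*q_{i-1} + q_{i-2} with p_{-2}=0, p_{-1}=1, q_{-2}=1, q_{-1}=0:
  i=0: a_0=2, p_0 = 2*1 + 0 = 2, q_0 = 2*0 + 1 = 1.
  i=1: a_1=1, p_1 = 1*2 + 1 = 3, q_1 = 1*1 + 0 = 1.
  i=2: a_2=4, p_2 = 4*3 + 2 = 14, q_2 = 4*1 + 1 = 5.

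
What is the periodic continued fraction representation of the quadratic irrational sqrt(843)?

Write x_i = (sqrt(843) + m_i)/d_i with (m_0, d_0) = (0, 1). a_0 = floor(sqrt(843)) = 29, since 29^2 = 841 <= 843 < 900 = 30^2.
Iterate m_{i+1} = d_i*a_i - m_i, d_{i+1} = (843 - m_{i+1}^2)/d_i, a_{i+1} = floor((a_0 + m_{i+1})/d_{i+1}):
  m_1 = 1*29 - 0 = 29, d_1 = (843 - 29^2)/1 = 2/1 = 2, a_1 = floor((29 + 29)/2) = 29.
  m_2 = 2*29 - 29 = 29, d_2 = (843 - 29^2)/2 = 2/2 = 1, a_2 = floor((29 + 29)/1) = 58.
  m_3 = 1*58 - 29 = 29, d_3 = (843 - 29^2)/1 = 2/1 = 2: (m_3, d_3) = (m_1, d_1) = (29, 2), so from here the quotients repeat a_1, a_2; the period length is 2.
Hence the expansion of sqrt(843) is a_0 = 29 followed by the repeating block 29, 58 (period 2).

[29; (29, 58)]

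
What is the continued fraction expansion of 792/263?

[3; 87, 1, 2]

Run the Euclidean algorithm on 792 and 263; the successive quotients are the partial quotients a_0, a_1, ... (each step inverts the fractional part left over by the previous one):
  792 = 3*263 + 3, so a_0 = 3.
  263 = 87*3 + 2, so a_1 = 87.
  3 = 1*2 + 1, so a_2 = 1.
  2 = 2*1 + 0, so a_3 = 2.
The remainder reaches 0 after 4 divisions, so the expansion has 4 partial quotients, read off in order.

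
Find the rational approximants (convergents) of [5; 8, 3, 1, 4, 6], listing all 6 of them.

5/1, 41/8, 128/25, 169/33, 804/157, 4993/975

Using the convergent recurrence p_i = a_i*p_{i-1} + p_{i-2}, q_i = a_i*q_{i-1} + q_{i-2} with p_{-2}=0, p_{-1}=1, q_{-2}=1, q_{-1}=0:
  i=0: a_0=5, p_0 = 5*1 + 0 = 5, q_0 = 5*0 + 1 = 1.
  i=1: a_1=8, p_1 = 8*5 + 1 = 41, q_1 = 8*1 + 0 = 8.
  i=2: a_2=3, p_2 = 3*41 + 5 = 128, q_2 = 3*8 + 1 = 25.
  i=3: a_3=1, p_3 = 1*128 + 41 = 169, q_3 = 1*25 + 8 = 33.
  i=4: a_4=4, p_4 = 4*169 + 128 = 804, q_4 = 4*33 + 25 = 157.
  i=5: a_5=6, p_5 = 6*804 + 169 = 4993, q_5 = 6*157 + 33 = 975.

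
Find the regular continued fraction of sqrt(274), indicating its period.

[16; (1, 1, 4, 4, 1, 1, 32)]

Write x_i = (sqrt(274) + m_i)/d_i with (m_0, d_0) = (0, 1). a_0 = floor(sqrt(274)) = 16, since 16^2 = 256 <= 274 < 289 = 17^2.
Iterate m_{i+1} = d_i*a_i - m_i, d_{i+1} = (274 - m_{i+1}^2)/d_i, a_{i+1} = floor((a_0 + m_{i+1})/d_{i+1}):
  m_1 = 1*16 - 0 = 16, d_1 = (274 - 16^2)/1 = 18/1 = 18, a_1 = floor((16 + 16)/18) = 1.
  m_2 = 18*1 - 16 = 2, d_2 = (274 - 2^2)/18 = 270/18 = 15, a_2 = floor((16 + 2)/15) = 1.
  m_3 = 15*1 - 2 = 13, d_3 = (274 - 13^2)/15 = 105/15 = 7, a_3 = floor((16 + 13)/7) = 4.
  m_4 = 7*4 - 13 = 15, d_4 = (274 - 15^2)/7 = 49/7 = 7, a_4 = floor((16 + 15)/7) = 4.
  m_5 = 7*4 - 15 = 13, d_5 = (274 - 13^2)/7 = 105/7 = 15, a_5 = floor((16 + 13)/15) = 1.
  m_6 = 15*1 - 13 = 2, d_6 = (274 - 2^2)/15 = 270/15 = 18, a_6 = floor((16 + 2)/18) = 1.
  m_7 = 18*1 - 2 = 16, d_7 = (274 - 16^2)/18 = 18/18 = 1, a_7 = floor((16 + 16)/1) = 32.
  m_8 = 1*32 - 16 = 16, d_8 = (274 - 16^2)/1 = 18/1 = 18: (m_8, d_8) = (m_1, d_1) = (16, 18), so from here the quotients repeat a_1, ..., a_7; the period length is 7.
Hence the expansion of sqrt(274) is a_0 = 16 followed by the repeating block 1, 1, 4, 4, 1, 1, 32 (period 7).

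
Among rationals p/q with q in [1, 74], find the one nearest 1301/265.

Expand x = 1301/265 as a continued fraction with the Euclidean algorithm:
  1301 = 4*265 + 241, so a_0 = 4.
  265 = 1*241 + 24, so a_1 = 1.
  241 = 10*24 + 1, so a_2 = 10.
  24 = 24*1 + 0, so a_3 = 24.
so x = [4; 1, 10, 24].
Convergents (p_i = a_i*p_{i-1} + p_{i-2}, q_i = a_i*q_{i-1} + q_{i-2} with p_{-2}=0, p_{-1}=1, q_{-2}=1, q_{-1}=0), until the denominator exceeds 74:
  i=0: a_0=4, p_0 = 4*1 + 0 = 4, q_0 = 4*0 + 1 = 1.
  i=1: a_1=1, p_1 = 1*4 + 1 = 5, q_1 = 1*1 + 0 = 1.
  i=2: a_2=10, p_2 = 10*5 + 4 = 54, q_2 = 10*1 + 1 = 11.
  i=3: a_3=24, p_3 = 24*54 + 5 = 1301, q_3 = 24*11 + 1 = 265.
q_3 = 265 > 74, so the last convergent with denominator <= 74 is p_2/q_2 = 54/11.
The closest fraction with denominator <= 74 is either p_2/q_2 or the intermediate fraction (k*p_2 + p_1)/(k*q_2 + q_1) with the largest k >= 1 whose denominator stays <= 74; these approach x as k grows, and every other convergent or intermediate fraction in range is farther away.
Largest k: floor((74 - q_1)/q_2) = floor((74 - 1)/11) = 6.
That gives (6*54 + 5)/(6*11 + 1) = 329/67.
Compare the errors: |x - 54/11| = |1301*11 - 54*265|/(265*11) = 1/2915, and |x - 329/67| = |1301*67 - 329*265|/(265*67) = 18/17755.
Cross-multiplying, 1*17755 = 17755 < 52470 = 18*2915, so 1/2915 is smaller: the convergent 54/11 is closer to x than 329/67.

54/11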